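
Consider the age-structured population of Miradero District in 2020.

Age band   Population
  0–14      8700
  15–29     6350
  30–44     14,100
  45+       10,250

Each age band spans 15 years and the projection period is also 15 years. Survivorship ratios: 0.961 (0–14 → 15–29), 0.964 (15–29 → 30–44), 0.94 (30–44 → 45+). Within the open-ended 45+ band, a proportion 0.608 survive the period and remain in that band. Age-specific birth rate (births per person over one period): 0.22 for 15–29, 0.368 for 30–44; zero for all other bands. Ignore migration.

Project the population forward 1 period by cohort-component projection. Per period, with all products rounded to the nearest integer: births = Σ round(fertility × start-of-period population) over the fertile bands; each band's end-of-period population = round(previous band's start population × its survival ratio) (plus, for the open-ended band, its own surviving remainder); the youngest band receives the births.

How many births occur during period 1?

After projecting period 1:
Births: 6350 × 0.22 = 1397  |  14100 × 0.368 = 5189 → 6586
15–29: 8700 × 0.961 = 8361
30–44: 6350 × 0.964 = 6121
45+: 14100 × 0.94 + 10250 × 0.608 = 13254 + 6232 = 19486
Giving 6586 / 8361 / 6121 / 19486.

6586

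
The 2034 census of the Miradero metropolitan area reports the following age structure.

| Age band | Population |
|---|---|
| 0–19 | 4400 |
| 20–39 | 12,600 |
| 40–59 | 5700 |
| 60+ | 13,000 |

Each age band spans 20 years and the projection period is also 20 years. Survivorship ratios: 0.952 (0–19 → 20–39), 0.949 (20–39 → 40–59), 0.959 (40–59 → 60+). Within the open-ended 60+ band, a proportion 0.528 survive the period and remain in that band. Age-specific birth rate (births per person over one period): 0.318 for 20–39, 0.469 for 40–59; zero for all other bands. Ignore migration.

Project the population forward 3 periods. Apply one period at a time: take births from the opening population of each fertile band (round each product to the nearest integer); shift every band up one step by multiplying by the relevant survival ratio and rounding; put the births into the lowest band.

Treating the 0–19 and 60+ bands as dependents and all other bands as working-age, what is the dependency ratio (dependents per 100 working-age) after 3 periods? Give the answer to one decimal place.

Numbering the bands 1..4 from youngest to oldest:
Period 1:
Births: 12600 * 0.318 = 4007  |  5700 * 0.469 = 2673 → total 6680
Band 2: 4400 * 0.952 = 4189
Band 3: 12600 * 0.949 = 11957
Band 4: 5700 * 0.959 + 13000 * 0.528 = 5466 + 6864 = 12330
End of period: [6680, 4189, 11957, 12330]
Period 2:
Births: 4189 * 0.318 = 1332  |  11957 * 0.469 = 5608 → total 6940
Band 2: 6680 * 0.952 = 6359
Band 3: 4189 * 0.949 = 3975
Band 4: 11957 * 0.959 + 12330 * 0.528 = 11467 + 6510 = 17977
End of period: [6940, 6359, 3975, 17977]
Period 3:
Births: 6359 * 0.318 = 2022  |  3975 * 0.469 = 1864 → total 3886
Band 2: 6940 * 0.952 = 6607
Band 3: 6359 * 0.949 = 6035
Band 4: 3975 * 0.959 + 17977 * 0.528 = 3812 + 9492 = 13304
End of period: [3886, 6607, 6035, 13304]
Dependents (band 0–19 + band 60+) = 3886 + 13304 = 17190; working-age = 12642; ratio = 17190/12642 × 100 = 136.0

136.0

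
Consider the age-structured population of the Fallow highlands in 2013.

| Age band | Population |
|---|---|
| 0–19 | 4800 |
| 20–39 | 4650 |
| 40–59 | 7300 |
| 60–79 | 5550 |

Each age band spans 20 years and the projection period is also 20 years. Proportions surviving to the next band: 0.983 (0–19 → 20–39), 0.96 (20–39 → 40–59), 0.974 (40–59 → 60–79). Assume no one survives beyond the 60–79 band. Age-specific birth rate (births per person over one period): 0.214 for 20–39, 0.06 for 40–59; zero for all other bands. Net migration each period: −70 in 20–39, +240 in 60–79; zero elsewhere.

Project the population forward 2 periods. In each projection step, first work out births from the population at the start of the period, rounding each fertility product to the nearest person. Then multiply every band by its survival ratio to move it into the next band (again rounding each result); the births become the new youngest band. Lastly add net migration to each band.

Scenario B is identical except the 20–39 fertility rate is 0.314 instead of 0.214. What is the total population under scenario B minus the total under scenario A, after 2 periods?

Call the groups 1 to 4, youngest first.
Period 1:
Births: 4650 × 0.214 = 995 ; 7300 × 0.06 = 438 — total 1433
Group 2: 4800 × 0.983 = 4718
Group 3: 4650 × 0.96 = 4464
Group 4: 7300 × 0.974 = 7110
Net migration: Group 2 − 70 → 4648; Group 4 + 240 → 7350
End of period: [1433, 4648, 4464, 7350]
Period 2:
Births: 4648 × 0.214 = 995 ; 4464 × 0.06 = 268 — total 1263
Group 2: 1433 × 0.983 = 1409
Group 3: 4648 × 0.96 = 4462
Group 4: 4464 × 0.974 = 4348
Net migration: Group 2 − 70 → 1339; Group 4 + 240 → 4588
End of period: [1263, 1339, 4462, 4588]
Scenario A total after 2 periods: 11652
Scenario B projection —
Period 1:
Births: 4650 × 0.314 = 1460 ; 7300 × 0.06 = 438 — total 1898
Group 2: 4800 × 0.983 = 4718
Group 3: 4650 × 0.96 = 4464
Group 4: 7300 × 0.974 = 7110
Net migration: Group 2 − 70 → 4648; Group 4 + 240 → 7350
End of period: [1898, 4648, 4464, 7350]
Period 2:
Births: 4648 × 0.314 = 1459 ; 4464 × 0.06 = 268 — total 1727
Group 2: 1898 × 0.983 = 1866
Group 3: 4648 × 0.96 = 4462
Group 4: 4464 × 0.974 = 4348
Net migration: Group 2 − 70 → 1796; Group 4 + 240 → 4588
End of period: [1727, 1796, 4462, 4588]
Scenario B total after 2 periods: 12573
Difference B − A = 12573 − 11652 = 921

921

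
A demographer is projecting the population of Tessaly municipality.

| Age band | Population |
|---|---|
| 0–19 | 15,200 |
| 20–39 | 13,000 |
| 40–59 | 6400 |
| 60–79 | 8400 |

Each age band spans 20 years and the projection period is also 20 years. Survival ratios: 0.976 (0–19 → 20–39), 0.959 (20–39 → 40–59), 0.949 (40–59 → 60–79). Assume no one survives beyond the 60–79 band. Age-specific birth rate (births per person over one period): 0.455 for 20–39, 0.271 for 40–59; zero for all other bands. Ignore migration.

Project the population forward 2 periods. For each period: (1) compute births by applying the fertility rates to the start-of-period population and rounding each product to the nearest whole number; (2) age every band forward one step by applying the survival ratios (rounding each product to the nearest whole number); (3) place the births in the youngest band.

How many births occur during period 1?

Let group 1 be 0–19 through group 4 = 60–79.
[period 1]
Births: 13000 × 0.455 = 5915, 6400 × 0.271 = 1734 → 7649
Group 2: 15200 × 0.976 = 14835
Group 3: 13000 × 0.959 = 12467
Group 4: 6400 × 0.949 = 6074
End of period: [7649, 14835, 12467, 6074]

7649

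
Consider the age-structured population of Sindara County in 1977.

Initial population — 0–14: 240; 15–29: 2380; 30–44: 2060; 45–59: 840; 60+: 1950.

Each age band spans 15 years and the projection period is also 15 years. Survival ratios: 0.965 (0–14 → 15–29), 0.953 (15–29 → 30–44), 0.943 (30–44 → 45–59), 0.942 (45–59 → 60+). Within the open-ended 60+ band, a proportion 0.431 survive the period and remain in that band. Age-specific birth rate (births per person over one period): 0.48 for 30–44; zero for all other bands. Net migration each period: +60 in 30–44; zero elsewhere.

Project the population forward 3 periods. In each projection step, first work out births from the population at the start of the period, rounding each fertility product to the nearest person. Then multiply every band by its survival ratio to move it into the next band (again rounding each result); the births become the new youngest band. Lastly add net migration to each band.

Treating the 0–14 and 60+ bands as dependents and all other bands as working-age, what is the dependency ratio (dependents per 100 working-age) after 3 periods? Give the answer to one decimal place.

142.5

Period 1.
Births: 2060 × 0.48 = 989
15–29: 240 × 0.965 = 232
30–44: 2380 × 0.953 = 2268
45–59: 2060 × 0.943 = 1943
60+: 840 × 0.942 + 1950 × 0.431 = 791 + 840 = 1631
Net migration: 30–44 + 60 → 2328
End of period: [989, 232, 2328, 1943, 1631]
Period 2.
Births: 2328 × 0.48 = 1117
15–29: 989 × 0.965 = 954
30–44: 232 × 0.953 = 221
45–59: 2328 × 0.943 = 2195
60+: 1943 × 0.942 + 1631 × 0.431 = 1830 + 703 = 2533
Net migration: 30–44 + 60 → 281
End of period: [1117, 954, 281, 2195, 2533]
Period 3.
Births: 281 × 0.48 = 135
15–29: 1117 × 0.965 = 1078
30–44: 954 × 0.953 = 909
45–59: 281 × 0.943 = 265
60+: 2195 × 0.942 + 2533 × 0.431 = 2068 + 1092 = 3160
Net migration: 30–44 + 60 → 969
End of period: [135, 1078, 969, 265, 3160]
Dependents (band 0–14 + band 60+) = 135 + 3160 = 3295; working-age = 2312; ratio = 3295/2312 × 100 = 142.5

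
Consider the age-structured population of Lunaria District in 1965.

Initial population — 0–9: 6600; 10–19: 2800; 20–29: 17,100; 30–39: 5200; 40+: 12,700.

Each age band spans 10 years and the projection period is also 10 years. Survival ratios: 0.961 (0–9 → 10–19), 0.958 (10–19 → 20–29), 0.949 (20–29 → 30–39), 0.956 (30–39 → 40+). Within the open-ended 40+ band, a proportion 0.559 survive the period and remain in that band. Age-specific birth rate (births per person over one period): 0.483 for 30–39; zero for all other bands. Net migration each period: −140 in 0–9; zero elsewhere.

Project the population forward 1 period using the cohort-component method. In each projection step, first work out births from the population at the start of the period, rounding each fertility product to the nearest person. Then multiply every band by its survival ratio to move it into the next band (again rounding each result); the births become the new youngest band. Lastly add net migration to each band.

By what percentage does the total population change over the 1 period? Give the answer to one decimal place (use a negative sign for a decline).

Call the bands 1 to 5, youngest first.
[period 1]
Births: 5200 × 0.483 = 2512
Band 2: 6600 × 0.961 = 6343
Band 3: 2800 × 0.958 = 2682
Band 4: 17100 × 0.949 = 16228
Band 5: 5200 × 0.956 + 12700 × 0.559 = 4971 + 7099 = 12070
Net migration: Band 1 − 140 → 2372
Population now: 0–9=2372, 10–19=6343, 20–29=2682, 30–39=16228, 40+=12070
Total: 44400 → 39695; change = -4705; percentage change = -10.6%

-10.6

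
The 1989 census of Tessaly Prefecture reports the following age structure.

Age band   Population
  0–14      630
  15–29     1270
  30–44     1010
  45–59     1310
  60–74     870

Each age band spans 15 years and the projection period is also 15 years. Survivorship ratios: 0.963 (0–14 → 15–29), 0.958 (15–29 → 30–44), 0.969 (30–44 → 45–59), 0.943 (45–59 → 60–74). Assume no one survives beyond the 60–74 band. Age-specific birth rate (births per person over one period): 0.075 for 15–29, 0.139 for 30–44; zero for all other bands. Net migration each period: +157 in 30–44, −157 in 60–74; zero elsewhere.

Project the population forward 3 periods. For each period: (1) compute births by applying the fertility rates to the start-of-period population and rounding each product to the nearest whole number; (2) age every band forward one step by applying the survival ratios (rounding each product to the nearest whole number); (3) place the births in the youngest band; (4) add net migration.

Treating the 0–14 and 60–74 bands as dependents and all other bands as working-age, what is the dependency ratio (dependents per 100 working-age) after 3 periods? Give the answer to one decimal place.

92.4

Period 1.
Births: 1270 × 0.075 = 95 ; 1010 × 0.139 = 140 ⇒ total 235
15–29: 630 × 0.963 = 607
30–44: 1270 × 0.958 = 1217
45–59: 1010 × 0.969 = 979
60–74: 1310 × 0.943 = 1235
Net migration: 30–44 + 157 → 1374; 60–74 − 157 → 1078
Giving 235 / 607 / 1374 / 979 / 1078.
Period 2.
Births: 607 × 0.075 = 46 ; 1374 × 0.139 = 191 ⇒ total 237
15–29: 235 × 0.963 = 226
30–44: 607 × 0.958 = 582
45–59: 1374 × 0.969 = 1331
60–74: 979 × 0.943 = 923
Net migration: 30–44 + 157 → 739; 60–74 − 157 → 766
Giving 237 / 226 / 739 / 1331 / 766.
Period 3.
Births: 226 × 0.075 = 17 ; 739 × 0.139 = 103 ⇒ total 120
15–29: 237 × 0.963 = 228
30–44: 226 × 0.958 = 217
45–59: 739 × 0.969 = 716
60–74: 1331 × 0.943 = 1255
Net migration: 30–44 + 157 → 374; 60–74 − 157 → 1098
Giving 120 / 228 / 374 / 716 / 1098.
Dependents (band 0–14 + band 60–74) = 120 + 1098 = 1218; working-age = 1318; ratio = 1218/1318 × 100 = 92.4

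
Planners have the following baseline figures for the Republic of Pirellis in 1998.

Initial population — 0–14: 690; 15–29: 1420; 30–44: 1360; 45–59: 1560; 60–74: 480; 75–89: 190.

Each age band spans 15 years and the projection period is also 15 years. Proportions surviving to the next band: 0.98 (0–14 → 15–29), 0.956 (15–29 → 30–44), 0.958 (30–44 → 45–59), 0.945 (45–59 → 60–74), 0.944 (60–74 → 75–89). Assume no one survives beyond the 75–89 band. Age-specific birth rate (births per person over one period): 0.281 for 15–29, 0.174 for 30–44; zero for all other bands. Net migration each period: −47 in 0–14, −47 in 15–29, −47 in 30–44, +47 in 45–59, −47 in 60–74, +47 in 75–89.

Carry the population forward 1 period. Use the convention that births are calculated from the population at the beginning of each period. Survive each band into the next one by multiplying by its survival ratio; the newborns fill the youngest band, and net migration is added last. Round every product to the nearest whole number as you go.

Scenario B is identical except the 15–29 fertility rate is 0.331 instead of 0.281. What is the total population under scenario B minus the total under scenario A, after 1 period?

71

Period 1:
Births: 1420 × 0.281 = 399, 1360 × 0.174 = 237 → total 636
15–29: 690 × 0.98 = 676
30–44: 1420 × 0.956 = 1358
45–59: 1360 × 0.958 = 1303
60–74: 1560 × 0.945 = 1474
75–89: 480 × 0.944 = 453
Net migration: 0–14 − 47 → 589; 15–29 − 47 → 629; 30–44 − 47 → 1311; 45–59 + 47 → 1350; 60–74 − 47 → 1427; 75–89 + 47 → 500
Giving 589 / 629 / 1311 / 1350 / 1427 / 500.
Scenario A total after 1 period: 5806
Scenario B projection —
Period 1:
Births: 1420 × 0.331 = 470, 1360 × 0.174 = 237 → total 707
15–29: 690 × 0.98 = 676
30–44: 1420 × 0.956 = 1358
45–59: 1360 × 0.958 = 1303
60–74: 1560 × 0.945 = 1474
75–89: 480 × 0.944 = 453
Net migration: 0–14 − 47 → 660; 15–29 − 47 → 629; 30–44 − 47 → 1311; 45–59 + 47 → 1350; 60–74 − 47 → 1427; 75–89 + 47 → 500
Giving 660 / 629 / 1311 / 1350 / 1427 / 500.
Scenario B total after 1 period: 5877
Difference B − A = 5877 − 5806 = 71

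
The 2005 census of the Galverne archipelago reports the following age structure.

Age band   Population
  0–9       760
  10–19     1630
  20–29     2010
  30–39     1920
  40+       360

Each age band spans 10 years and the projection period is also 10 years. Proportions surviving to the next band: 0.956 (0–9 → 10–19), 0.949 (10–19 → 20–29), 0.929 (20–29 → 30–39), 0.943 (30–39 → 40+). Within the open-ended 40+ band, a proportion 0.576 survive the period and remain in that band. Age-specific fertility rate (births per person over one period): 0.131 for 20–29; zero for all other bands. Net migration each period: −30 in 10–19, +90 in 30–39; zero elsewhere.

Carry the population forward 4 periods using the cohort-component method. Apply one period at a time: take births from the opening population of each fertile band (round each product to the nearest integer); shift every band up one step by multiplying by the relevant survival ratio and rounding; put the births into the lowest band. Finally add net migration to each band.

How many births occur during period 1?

263

Call the groups 1 to 5, youngest first.
— Period 1 —
Births: 2010 × 0.131 = 263
Group 2: 760 × 0.956 = 727
Group 3: 1630 × 0.949 = 1547
Group 4: 2010 × 0.929 = 1867
Group 5: 1920 × 0.943 + 360 × 0.576 = 1811 + 207 = 2018
Net migration: Group 2 − 30 → 697; Group 4 + 90 → 1957
→ [263, 697, 1547, 1957, 2018]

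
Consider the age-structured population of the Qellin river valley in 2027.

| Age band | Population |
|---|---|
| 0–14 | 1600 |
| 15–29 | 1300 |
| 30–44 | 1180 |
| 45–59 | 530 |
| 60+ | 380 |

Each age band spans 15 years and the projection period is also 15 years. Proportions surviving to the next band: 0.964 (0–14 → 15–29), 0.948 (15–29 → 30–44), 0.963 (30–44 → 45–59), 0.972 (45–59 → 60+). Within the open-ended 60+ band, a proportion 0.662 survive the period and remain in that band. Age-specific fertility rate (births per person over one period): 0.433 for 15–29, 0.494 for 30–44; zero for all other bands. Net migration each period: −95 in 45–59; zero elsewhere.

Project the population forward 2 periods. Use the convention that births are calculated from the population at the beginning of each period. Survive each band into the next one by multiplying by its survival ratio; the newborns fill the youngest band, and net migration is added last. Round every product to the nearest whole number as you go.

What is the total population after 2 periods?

Numbering the groups 1..5 from youngest to oldest:
After projecting period 1:
Births: 1300 × 0.433 = 563, 1180 × 0.494 = 583 ⇒ total 1146
Group 2: 1600 × 0.964 = 1542
Group 3: 1300 × 0.948 = 1232
Group 4: 1180 × 0.963 = 1136
Group 5: 530 × 0.972 + 380 × 0.662 = 515 + 252 = 767
Net migration: Group 4 − 95 → 1041
→ [1146, 1542, 1232, 1041, 767]
After projecting period 2:
Births: 1542 × 0.433 = 668, 1232 × 0.494 = 609 ⇒ total 1277
Group 2: 1146 × 0.964 = 1105
Group 3: 1542 × 0.948 = 1462
Group 4: 1232 × 0.963 = 1186
Group 5: 1041 × 0.972 + 767 × 0.662 = 1012 + 508 = 1520
Net migration: Group 4 − 95 → 1091
→ [1277, 1105, 1462, 1091, 1520]
Total after period 2: 1277 + 1105 + 1462 + 1091 + 1520 = 6455

6455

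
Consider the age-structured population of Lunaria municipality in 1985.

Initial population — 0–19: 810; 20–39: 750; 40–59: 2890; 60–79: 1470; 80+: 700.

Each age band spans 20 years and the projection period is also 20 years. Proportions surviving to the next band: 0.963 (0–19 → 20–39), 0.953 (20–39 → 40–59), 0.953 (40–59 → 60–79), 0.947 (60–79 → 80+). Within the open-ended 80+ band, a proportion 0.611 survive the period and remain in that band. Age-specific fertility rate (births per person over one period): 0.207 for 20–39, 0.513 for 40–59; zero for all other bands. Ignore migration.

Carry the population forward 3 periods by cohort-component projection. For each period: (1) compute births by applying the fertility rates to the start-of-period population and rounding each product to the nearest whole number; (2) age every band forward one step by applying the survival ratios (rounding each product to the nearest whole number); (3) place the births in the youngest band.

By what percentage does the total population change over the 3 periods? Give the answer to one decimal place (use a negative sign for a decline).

-4.2

Call the bands 1 to 5, youngest first.
Period 1.
Births: 750 × 0.207 = 155, 2890 × 0.513 = 1483 ⇒ total 1638
Band 2: 810 × 0.963 = 780
Band 3: 750 × 0.953 = 715
Band 4: 2890 × 0.953 = 2754
Band 5: 1470 × 0.947 + 700 × 0.611 = 1392 + 428 = 1820
Population now: 0–19=1638, 20–39=780, 40–59=715, 60–79=2754, 80+=1820
Period 2.
Births: 780 × 0.207 = 161, 715 × 0.513 = 367 ⇒ total 528
Band 2: 1638 × 0.963 = 1577
Band 3: 780 × 0.953 = 743
Band 4: 715 × 0.953 = 681
Band 5: 2754 × 0.947 + 1820 × 0.611 = 2608 + 1112 = 3720
Population now: 0–19=528, 20–39=1577, 40–59=743, 60–79=681, 80+=3720
Period 3.
Births: 1577 × 0.207 = 326, 743 × 0.513 = 381 ⇒ total 707
Band 2: 528 × 0.963 = 508
Band 3: 1577 × 0.953 = 1503
Band 4: 743 × 0.953 = 708
Band 5: 681 × 0.947 + 3720 × 0.611 = 645 + 2273 = 2918
Population now: 0–19=707, 20–39=508, 40–59=1503, 60–79=708, 80+=2918
Total: 6620 → 6344; change = -276; percentage change = -4.2%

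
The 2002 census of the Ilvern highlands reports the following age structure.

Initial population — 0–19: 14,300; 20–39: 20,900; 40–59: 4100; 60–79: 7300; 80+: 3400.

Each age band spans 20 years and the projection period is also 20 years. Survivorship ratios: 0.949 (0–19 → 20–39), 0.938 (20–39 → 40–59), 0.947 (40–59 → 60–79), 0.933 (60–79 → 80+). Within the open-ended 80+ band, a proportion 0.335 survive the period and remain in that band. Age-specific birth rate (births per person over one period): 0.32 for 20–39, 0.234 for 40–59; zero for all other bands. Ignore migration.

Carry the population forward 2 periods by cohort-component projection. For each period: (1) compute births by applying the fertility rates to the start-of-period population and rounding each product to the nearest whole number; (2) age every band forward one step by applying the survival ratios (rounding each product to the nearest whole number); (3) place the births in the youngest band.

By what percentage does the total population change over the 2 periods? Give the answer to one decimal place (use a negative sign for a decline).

Let group 1 be 0–19 through group 5 = 80+.
Period 1:
Births: 20900 × 0.32 = 6688 ; 4100 × 0.234 = 959 ⇒ total 7647
Group 2: 14300 × 0.949 = 13571
Group 3: 20900 × 0.938 = 19604
Group 4: 4100 × 0.947 = 3883
Group 5: 7300 × 0.933 + 3400 × 0.335 = 6811 + 1139 = 7950
→ [7647, 13571, 19604, 3883, 7950]
Period 2:
Births: 13571 × 0.32 = 4343 ; 19604 × 0.234 = 4587 ⇒ total 8930
Group 2: 7647 × 0.949 = 7257
Group 3: 13571 × 0.938 = 12730
Group 4: 19604 × 0.947 = 18565
Group 5: 3883 × 0.933 + 7950 × 0.335 = 3623 + 2663 = 6286
→ [8930, 7257, 12730, 18565, 6286]
Total: 50000 → 53768; change = 3768; percentage change = 7.5%

7.5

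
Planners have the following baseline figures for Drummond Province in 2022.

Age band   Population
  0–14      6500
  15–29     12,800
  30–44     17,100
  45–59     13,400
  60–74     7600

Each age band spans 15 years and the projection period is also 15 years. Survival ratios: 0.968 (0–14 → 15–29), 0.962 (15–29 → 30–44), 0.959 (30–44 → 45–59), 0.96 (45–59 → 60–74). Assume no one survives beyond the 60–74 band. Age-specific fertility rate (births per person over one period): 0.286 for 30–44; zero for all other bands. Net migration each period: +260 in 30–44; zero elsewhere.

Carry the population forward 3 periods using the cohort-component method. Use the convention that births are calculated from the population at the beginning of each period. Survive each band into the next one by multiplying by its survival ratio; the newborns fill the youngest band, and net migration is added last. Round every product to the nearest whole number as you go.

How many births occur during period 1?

Let band 1 be 0–14 through band 5 = 60–74.
— Period 1 —
Births: 17100 × 0.286 = 4891
Band 2: 6500 × 0.968 = 6292
Band 3: 12800 × 0.962 = 12314
Band 4: 17100 × 0.959 = 16399
Band 5: 13400 × 0.96 = 12864
Net migration: Band 3 + 260 → 12574
Population now: 0–14=4891, 15–29=6292, 30–44=12574, 45–59=16399, 60–74=12864

4891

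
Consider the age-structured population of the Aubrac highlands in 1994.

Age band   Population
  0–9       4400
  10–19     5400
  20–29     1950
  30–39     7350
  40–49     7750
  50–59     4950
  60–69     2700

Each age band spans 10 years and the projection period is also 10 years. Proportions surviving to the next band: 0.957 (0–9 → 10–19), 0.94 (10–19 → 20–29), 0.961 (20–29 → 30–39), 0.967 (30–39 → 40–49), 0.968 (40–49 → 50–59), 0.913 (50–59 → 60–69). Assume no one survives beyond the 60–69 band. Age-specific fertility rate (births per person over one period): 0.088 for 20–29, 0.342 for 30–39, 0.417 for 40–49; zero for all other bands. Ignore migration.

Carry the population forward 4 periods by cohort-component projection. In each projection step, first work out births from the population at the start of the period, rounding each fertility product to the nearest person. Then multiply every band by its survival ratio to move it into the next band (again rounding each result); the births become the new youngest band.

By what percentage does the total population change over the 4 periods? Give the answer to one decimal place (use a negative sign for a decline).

Numbering the bands 1..7 from youngest to oldest:
Period 1:
Births: 1950 × 0.088 = 172, 7350 × 0.342 = 2514, 7750 × 0.417 = 3232 — total 5918
Band 2: 4400 × 0.957 = 4211
Band 3: 5400 × 0.94 = 5076
Band 4: 1950 × 0.961 = 1874
Band 5: 7350 × 0.967 = 7107
Band 6: 7750 × 0.968 = 7502
Band 7: 4950 × 0.913 = 4519
→ [5918, 4211, 5076, 1874, 7107, 7502, 4519]
Period 2:
Births: 5076 × 0.088 = 447, 1874 × 0.342 = 641, 7107 × 0.417 = 2964 — total 4052
Band 2: 5918 × 0.957 = 5664
Band 3: 4211 × 0.94 = 3958
Band 4: 5076 × 0.961 = 4878
Band 5: 1874 × 0.967 = 1812
Band 6: 7107 × 0.968 = 6880
Band 7: 7502 × 0.913 = 6849
→ [4052, 5664, 3958, 4878, 1812, 6880, 6849]
Period 3:
Births: 3958 × 0.088 = 348, 4878 × 0.342 = 1668, 1812 × 0.417 = 756 — total 2772
Band 2: 4052 × 0.957 = 3878
Band 3: 5664 × 0.94 = 5324
Band 4: 3958 × 0.961 = 3804
Band 5: 4878 × 0.967 = 4717
Band 6: 1812 × 0.968 = 1754
Band 7: 6880 × 0.913 = 6281
→ [2772, 3878, 5324, 3804, 4717, 1754, 6281]
Period 4:
Births: 5324 × 0.088 = 469, 3804 × 0.342 = 1301, 4717 × 0.417 = 1967 — total 3737
Band 2: 2772 × 0.957 = 2653
Band 3: 3878 × 0.94 = 3645
Band 4: 5324 × 0.961 = 5116
Band 5: 3804 × 0.967 = 3678
Band 6: 4717 × 0.968 = 4566
Band 7: 1754 × 0.913 = 1601
→ [3737, 2653, 3645, 5116, 3678, 4566, 1601]
Total: 34500 → 24996; change = -9504; percentage change = -27.5%

-27.5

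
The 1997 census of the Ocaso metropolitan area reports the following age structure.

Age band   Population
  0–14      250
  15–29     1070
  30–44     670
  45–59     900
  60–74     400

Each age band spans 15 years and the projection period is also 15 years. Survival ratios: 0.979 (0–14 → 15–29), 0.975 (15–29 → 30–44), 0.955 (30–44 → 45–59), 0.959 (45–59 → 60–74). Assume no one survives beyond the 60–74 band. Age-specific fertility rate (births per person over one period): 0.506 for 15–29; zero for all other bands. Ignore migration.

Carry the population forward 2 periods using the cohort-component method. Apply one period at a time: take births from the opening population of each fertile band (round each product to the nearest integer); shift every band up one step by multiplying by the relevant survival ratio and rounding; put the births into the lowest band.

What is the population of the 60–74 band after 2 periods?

614

Numbering the bands 1..5 from youngest to oldest:
After projecting period 1:
Births: 1070 × 0.506 = 541
Band 2: 250 × 0.979 = 245
Band 3: 1070 × 0.975 = 1043
Band 4: 670 × 0.955 = 640
Band 5: 900 × 0.959 = 863
End of period: [541, 245, 1043, 640, 863]
After projecting period 2:
Births: 245 × 0.506 = 124
Band 2: 541 × 0.979 = 530
Band 3: 245 × 0.975 = 239
Band 4: 1043 × 0.955 = 996
Band 5: 640 × 0.959 = 614
End of period: [124, 530, 239, 996, 614]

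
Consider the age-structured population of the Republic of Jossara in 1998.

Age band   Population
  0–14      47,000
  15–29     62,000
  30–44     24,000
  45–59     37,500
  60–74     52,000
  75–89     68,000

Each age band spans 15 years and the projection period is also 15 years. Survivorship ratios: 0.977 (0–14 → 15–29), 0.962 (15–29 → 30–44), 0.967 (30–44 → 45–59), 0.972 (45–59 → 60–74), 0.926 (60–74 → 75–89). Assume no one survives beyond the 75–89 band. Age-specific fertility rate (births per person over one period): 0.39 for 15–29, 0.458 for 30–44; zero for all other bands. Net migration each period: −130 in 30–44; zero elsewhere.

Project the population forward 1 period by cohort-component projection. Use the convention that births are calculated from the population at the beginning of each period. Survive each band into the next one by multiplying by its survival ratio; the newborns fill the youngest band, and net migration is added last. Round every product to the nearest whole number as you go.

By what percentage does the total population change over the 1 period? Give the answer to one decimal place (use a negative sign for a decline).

-14.5

Period 1.
Births: 62000 × 0.39 = 24180, 24000 × 0.458 = 10992 — total 35172
15–29: 47000 × 0.977 = 45919
30–44: 62000 × 0.962 = 59644
45–59: 24000 × 0.967 = 23208
60–74: 37500 × 0.972 = 36450
75–89: 52000 × 0.926 = 48152
Net migration: 30–44 − 130 → 59514
Population now: 0–14=35172, 15–29=45919, 30–44=59514, 45–59=23208, 60–74=36450, 75–89=48152
Total: 290500 → 248415; change = -42085; percentage change = -14.5%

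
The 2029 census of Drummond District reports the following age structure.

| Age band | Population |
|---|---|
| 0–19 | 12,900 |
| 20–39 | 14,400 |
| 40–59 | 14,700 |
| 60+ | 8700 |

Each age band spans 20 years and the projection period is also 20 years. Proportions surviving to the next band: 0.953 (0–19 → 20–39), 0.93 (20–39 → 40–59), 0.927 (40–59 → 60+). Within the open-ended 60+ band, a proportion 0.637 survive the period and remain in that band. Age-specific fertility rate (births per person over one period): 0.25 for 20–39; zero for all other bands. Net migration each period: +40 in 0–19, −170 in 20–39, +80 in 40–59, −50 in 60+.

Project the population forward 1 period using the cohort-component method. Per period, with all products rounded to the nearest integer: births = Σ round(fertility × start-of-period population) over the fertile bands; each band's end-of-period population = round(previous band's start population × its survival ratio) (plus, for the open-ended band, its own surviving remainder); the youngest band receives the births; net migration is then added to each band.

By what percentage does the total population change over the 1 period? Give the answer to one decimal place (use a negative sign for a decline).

-4.6

After projecting period 1:
Births: 14400 * 0.25 = 3600
20–39: 12900 * 0.953 = 12294
40–59: 14400 * 0.93 = 13392
60+: 14700 * 0.927 + 8700 * 0.637 = 13627 + 5542 = 19169
Net migration: 0–19 + 40 → 3640; 20–39 − 170 → 12124; 40–59 + 80 → 13472; 60+ − 50 → 19119
→ [3640, 12124, 13472, 19119]
Total: 50700 → 48355; change = -2345; percentage change = -4.6%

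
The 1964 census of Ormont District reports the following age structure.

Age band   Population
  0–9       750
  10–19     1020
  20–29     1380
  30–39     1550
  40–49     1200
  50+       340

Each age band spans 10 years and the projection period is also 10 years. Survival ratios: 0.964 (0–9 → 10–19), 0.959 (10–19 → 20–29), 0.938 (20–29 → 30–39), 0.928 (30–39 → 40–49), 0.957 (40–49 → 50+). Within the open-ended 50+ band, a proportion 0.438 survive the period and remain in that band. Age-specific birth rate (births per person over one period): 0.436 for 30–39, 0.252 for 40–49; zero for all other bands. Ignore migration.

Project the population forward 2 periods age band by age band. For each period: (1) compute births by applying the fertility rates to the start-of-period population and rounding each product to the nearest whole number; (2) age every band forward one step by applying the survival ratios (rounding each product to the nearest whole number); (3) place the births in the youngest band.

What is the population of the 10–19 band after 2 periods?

943

— Period 1 —
Births: 1550 * 0.436 = 676  |  1200 * 0.252 = 302 — total 978
10–19: 750 * 0.964 = 723
20–29: 1020 * 0.959 = 978
30–39: 1380 * 0.938 = 1294
40–49: 1550 * 0.928 = 1438
50+: 1200 * 0.957 + 340 * 0.438 = 1148 + 149 = 1297
→ [978, 723, 978, 1294, 1438, 1297]
— Period 2 —
Births: 1294 * 0.436 = 564  |  1438 * 0.252 = 362 — total 926
10–19: 978 * 0.964 = 943
20–29: 723 * 0.959 = 693
30–39: 978 * 0.938 = 917
40–49: 1294 * 0.928 = 1201
50+: 1438 * 0.957 + 1297 * 0.438 = 1376 + 568 = 1944
→ [926, 943, 693, 917, 1201, 1944]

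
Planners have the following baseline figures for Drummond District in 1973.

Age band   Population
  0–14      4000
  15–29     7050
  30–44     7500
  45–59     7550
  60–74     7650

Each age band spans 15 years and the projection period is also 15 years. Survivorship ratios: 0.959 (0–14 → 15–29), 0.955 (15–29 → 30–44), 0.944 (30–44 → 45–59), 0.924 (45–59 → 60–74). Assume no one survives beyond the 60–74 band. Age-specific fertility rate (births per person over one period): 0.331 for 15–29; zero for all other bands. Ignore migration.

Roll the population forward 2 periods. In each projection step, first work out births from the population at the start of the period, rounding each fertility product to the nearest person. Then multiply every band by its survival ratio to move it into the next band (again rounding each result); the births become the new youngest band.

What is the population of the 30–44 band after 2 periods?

— Period 1 —
Births: 7050 × 0.331 = 2334
15–29: 4000 × 0.959 = 3836
30–44: 7050 × 0.955 = 6733
45–59: 7500 × 0.944 = 7080
60–74: 7550 × 0.924 = 6976
End of period: [2334, 3836, 6733, 7080, 6976]
— Period 2 —
Births: 3836 × 0.331 = 1270
15–29: 2334 × 0.959 = 2238
30–44: 3836 × 0.955 = 3663
45–59: 6733 × 0.944 = 6356
60–74: 7080 × 0.924 = 6542
End of period: [1270, 2238, 3663, 6356, 6542]

3663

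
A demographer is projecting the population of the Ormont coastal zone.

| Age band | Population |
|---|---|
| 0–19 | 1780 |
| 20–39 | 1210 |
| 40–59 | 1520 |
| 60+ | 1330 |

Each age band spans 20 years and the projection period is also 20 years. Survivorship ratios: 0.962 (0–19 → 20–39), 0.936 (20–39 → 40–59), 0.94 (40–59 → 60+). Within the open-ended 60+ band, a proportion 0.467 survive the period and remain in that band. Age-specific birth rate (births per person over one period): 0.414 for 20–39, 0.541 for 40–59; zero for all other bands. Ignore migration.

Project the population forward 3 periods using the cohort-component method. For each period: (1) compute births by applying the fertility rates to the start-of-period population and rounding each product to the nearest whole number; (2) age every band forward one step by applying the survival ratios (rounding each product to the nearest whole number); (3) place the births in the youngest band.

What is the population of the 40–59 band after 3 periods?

[period 1]
Births: 1210 × 0.414 = 501, 1520 × 0.541 = 822 → 1323
20–39: 1780 × 0.962 = 1712
40–59: 1210 × 0.936 = 1133
60+: 1520 × 0.94 + 1330 × 0.467 = 1429 + 621 = 2050
→ [1323, 1712, 1133, 2050]
[period 2]
Births: 1712 × 0.414 = 709, 1133 × 0.541 = 613 → 1322
20–39: 1323 × 0.962 = 1273
40–59: 1712 × 0.936 = 1602
60+: 1133 × 0.94 + 2050 × 0.467 = 1065 + 957 = 2022
→ [1322, 1273, 1602, 2022]
[period 3]
Births: 1273 × 0.414 = 527, 1602 × 0.541 = 867 → 1394
20–39: 1322 × 0.962 = 1272
40–59: 1273 × 0.936 = 1192
60+: 1602 × 0.94 + 2022 × 0.467 = 1506 + 944 = 2450
→ [1394, 1272, 1192, 2450]

1192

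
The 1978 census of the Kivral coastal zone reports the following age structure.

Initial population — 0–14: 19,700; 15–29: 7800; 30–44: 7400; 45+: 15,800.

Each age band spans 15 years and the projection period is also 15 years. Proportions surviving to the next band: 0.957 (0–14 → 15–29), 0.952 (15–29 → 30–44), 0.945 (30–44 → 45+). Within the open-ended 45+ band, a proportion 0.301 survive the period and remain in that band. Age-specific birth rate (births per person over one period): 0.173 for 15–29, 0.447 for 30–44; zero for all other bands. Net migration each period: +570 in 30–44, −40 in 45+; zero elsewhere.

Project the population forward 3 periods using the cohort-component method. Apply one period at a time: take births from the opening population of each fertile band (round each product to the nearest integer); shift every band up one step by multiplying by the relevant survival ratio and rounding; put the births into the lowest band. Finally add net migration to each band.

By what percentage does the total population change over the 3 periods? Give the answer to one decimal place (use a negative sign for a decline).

-18.8

Period 1.
Births: 7800 × 0.173 = 1349, 7400 × 0.447 = 3308 — total 4657
15–29: 19700 × 0.957 = 18853
30–44: 7800 × 0.952 = 7426
45+: 7400 × 0.945 + 15800 × 0.301 = 6993 + 4756 = 11749
Net migration: 30–44 + 570 → 7996; 45+ − 40 → 11709
Giving 4657 / 18853 / 7996 / 11709.
Period 2.
Births: 18853 × 0.173 = 3262, 7996 × 0.447 = 3574 — total 6836
15–29: 4657 × 0.957 = 4457
30–44: 18853 × 0.952 = 17948
45+: 7996 × 0.945 + 11709 × 0.301 = 7556 + 3524 = 11080
Net migration: 30–44 + 570 → 18518; 45+ − 40 → 11040
Giving 6836 / 4457 / 18518 / 11040.
Period 3.
Births: 4457 × 0.173 = 771, 18518 × 0.447 = 8278 — total 9049
15–29: 6836 × 0.957 = 6542
30–44: 4457 × 0.952 = 4243
45+: 18518 × 0.945 + 11040 × 0.301 = 17500 + 3323 = 20823
Net migration: 30–44 + 570 → 4813; 45+ − 40 → 20783
Giving 9049 / 6542 / 4813 / 20783.
Total: 50700 → 41187; change = -9513; percentage change = -18.8%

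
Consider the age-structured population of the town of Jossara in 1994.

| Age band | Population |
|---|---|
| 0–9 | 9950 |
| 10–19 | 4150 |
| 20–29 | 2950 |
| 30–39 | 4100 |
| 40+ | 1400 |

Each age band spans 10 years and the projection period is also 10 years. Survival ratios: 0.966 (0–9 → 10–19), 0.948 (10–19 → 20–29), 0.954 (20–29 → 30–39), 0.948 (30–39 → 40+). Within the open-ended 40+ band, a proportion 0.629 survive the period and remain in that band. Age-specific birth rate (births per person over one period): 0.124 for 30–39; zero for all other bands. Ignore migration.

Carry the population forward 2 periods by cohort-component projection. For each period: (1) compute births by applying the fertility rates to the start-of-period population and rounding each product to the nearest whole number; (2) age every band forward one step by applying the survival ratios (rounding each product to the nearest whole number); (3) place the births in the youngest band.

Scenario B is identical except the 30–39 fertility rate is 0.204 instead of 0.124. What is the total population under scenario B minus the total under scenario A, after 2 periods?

542

Numbering the groups 1..5 from youngest to oldest:
Period 1:
Births: 4100 × 0.124 = 508
Group 2: 9950 × 0.966 = 9612
Group 3: 4150 × 0.948 = 3934
Group 4: 2950 × 0.954 = 2814
Group 5: 4100 × 0.948 + 1400 × 0.629 = 3887 + 881 = 4768
→ [508, 9612, 3934, 2814, 4768]
Period 2:
Births: 2814 × 0.124 = 349
Group 2: 508 × 0.966 = 491
Group 3: 9612 × 0.948 = 9112
Group 4: 3934 × 0.954 = 3753
Group 5: 2814 × 0.948 + 4768 × 0.629 = 2668 + 2999 = 5667
→ [349, 491, 9112, 3753, 5667]
Scenario A total after 2 periods: 19372
Scenario B projection —
Period 1:
Births: 4100 × 0.204 = 836
Group 2: 9950 × 0.966 = 9612
Group 3: 4150 × 0.948 = 3934
Group 4: 2950 × 0.954 = 2814
Group 5: 4100 × 0.948 + 1400 × 0.629 = 3887 + 881 = 4768
→ [836, 9612, 3934, 2814, 4768]
Period 2:
Births: 2814 × 0.204 = 574
Group 2: 836 × 0.966 = 808
Group 3: 9612 × 0.948 = 9112
Group 4: 3934 × 0.954 = 3753
Group 5: 2814 × 0.948 + 4768 × 0.629 = 2668 + 2999 = 5667
→ [574, 808, 9112, 3753, 5667]
Scenario B total after 2 periods: 19914
Difference B − A = 19914 − 19372 = 542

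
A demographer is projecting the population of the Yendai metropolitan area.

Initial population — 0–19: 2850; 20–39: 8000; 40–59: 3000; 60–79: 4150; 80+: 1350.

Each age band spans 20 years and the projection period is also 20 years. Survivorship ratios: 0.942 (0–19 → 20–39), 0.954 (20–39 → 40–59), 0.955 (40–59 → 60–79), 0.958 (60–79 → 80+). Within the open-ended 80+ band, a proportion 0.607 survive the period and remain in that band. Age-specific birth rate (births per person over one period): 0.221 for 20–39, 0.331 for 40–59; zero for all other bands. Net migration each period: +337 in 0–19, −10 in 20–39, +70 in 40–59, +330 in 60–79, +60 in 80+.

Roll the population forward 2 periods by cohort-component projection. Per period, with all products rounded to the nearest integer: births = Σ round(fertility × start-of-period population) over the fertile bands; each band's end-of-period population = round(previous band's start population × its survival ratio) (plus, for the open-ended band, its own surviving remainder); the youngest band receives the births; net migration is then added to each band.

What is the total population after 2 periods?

After projecting period 1:
Births: 8000 × 0.221 = 1768 ; 3000 × 0.331 = 993 → total 2761
20–39: 2850 × 0.942 = 2685
40–59: 8000 × 0.954 = 7632
60–79: 3000 × 0.955 = 2865
80+: 4150 × 0.958 + 1350 × 0.607 = 3976 + 819 = 4795
Net migration: 0–19 + 337 → 3098; 20–39 − 10 → 2675; 40–59 + 70 → 7702; 60–79 + 330 → 3195; 80+ + 60 → 4855
End of period: [3098, 2675, 7702, 3195, 4855]
After projecting period 2:
Births: 2675 × 0.221 = 591 ; 7702 × 0.331 = 2549 → total 3140
20–39: 3098 × 0.942 = 2918
40–59: 2675 × 0.954 = 2552
60–79: 7702 × 0.955 = 7355
80+: 3195 × 0.958 + 4855 × 0.607 = 3061 + 2947 = 6008
Net migration: 0–19 + 337 → 3477; 20–39 − 10 → 2908; 40–59 + 70 → 2622; 60–79 + 330 → 7685; 80+ + 60 → 6068
End of period: [3477, 2908, 2622, 7685, 6068]
Total after period 2: 3477 + 2908 + 2622 + 7685 + 6068 = 22760

22760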